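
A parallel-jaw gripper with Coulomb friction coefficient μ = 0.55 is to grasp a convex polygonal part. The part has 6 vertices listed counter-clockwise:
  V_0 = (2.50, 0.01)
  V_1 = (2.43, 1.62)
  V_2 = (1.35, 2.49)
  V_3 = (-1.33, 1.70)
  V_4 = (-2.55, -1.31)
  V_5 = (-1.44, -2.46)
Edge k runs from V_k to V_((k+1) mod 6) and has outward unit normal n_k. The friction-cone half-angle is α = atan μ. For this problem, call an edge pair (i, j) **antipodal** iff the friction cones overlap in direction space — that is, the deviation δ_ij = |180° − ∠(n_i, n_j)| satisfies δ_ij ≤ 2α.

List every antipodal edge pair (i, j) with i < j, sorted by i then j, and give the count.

count = 5; pairs: (0,3), (0,4), (1,4), (2,5), (3,5)

α = atan 0.55 = 28.81°;  2α = 57.62°
n_0 = (+0.9991, +0.0434)
n_1 = (+0.6273, +0.7788)
n_2 = (-0.2827, +0.9592)
n_3 = (-0.9268, +0.3756)
n_4 = (-0.7195, -0.6945)
n_5 = (+0.5312, -0.8473)
  (0,1): δ = 131.34°  ·
  (0,2): δ = 76.07°  ·
  (0,3): δ = 24.55°  ✓
  (0,4): δ = 41.50°  ✓
  (0,5): δ = 119.59°  ·
  (1,2): δ = 124.72°  ·
  (1,3): δ = 73.21°  ·
  (1,4): δ = 7.16°  ✓
  (1,5): δ = 70.94°  ·
  (2,3): δ = 128.49°  ·
  (2,4): δ = 62.44°  ·
  (2,5): δ = 15.66°  ✓
  (3,4): δ = 113.95°  ·
  (3,5): δ = 35.85°  ✓
  (4,5): δ = 101.90°  ·
antipodal pairs: 5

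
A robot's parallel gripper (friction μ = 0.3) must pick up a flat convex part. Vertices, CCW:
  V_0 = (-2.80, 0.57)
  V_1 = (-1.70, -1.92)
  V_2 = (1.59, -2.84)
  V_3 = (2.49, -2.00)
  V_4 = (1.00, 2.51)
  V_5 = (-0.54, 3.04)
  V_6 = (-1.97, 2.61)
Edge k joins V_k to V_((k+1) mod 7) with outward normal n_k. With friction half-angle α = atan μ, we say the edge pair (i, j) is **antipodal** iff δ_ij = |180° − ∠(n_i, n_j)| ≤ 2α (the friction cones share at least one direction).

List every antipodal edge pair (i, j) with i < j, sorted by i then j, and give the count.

α = atan 0.3 = 16.70°;  2α = 33.40°
n_0 = (-0.9147, -0.4041)
n_1 = (-0.2693, -0.9631)
n_2 = (+0.6823, -0.7311)
n_3 = (+0.9495, +0.3137)
n_4 = (+0.3254, +0.9456)
n_5 = (-0.2880, +0.9576)
n_6 = (-0.9263, +0.3769)
  (0,1): δ = 129.46°  ·
  (0,2): δ = 70.81°  ·
  (0,3): δ = 5.55°  ✓
  (0,4): δ = 47.17°  ·
  (0,5): δ = 82.90°  ·
  (0,6): δ = 134.03°  ·
  (1,2): δ = 121.35°  ·
  (1,3): δ = 56.09°  ·
  (1,4): δ = 3.37°  ✓
  (1,5): δ = 32.36°  ✓
  (1,6): δ = 83.48°  ·
  (2,3): δ = 114.74°  ·
  (2,4): δ = 62.02°  ·
  (2,5): δ = 26.29°  ✓
  (2,6): δ = 24.84°  ✓
  (3,4): δ = 127.27°  ·
  (3,5): δ = 91.55°  ·
  (3,6): δ = 40.42°  ·
  (4,5): δ = 144.27°  ·
  (4,6): δ = 93.15°  ·
  (5,6): δ = 128.88°  ·
antipodal pairs: 5

count = 5; pairs: (0,3), (1,4), (1,5), (2,5), (2,6)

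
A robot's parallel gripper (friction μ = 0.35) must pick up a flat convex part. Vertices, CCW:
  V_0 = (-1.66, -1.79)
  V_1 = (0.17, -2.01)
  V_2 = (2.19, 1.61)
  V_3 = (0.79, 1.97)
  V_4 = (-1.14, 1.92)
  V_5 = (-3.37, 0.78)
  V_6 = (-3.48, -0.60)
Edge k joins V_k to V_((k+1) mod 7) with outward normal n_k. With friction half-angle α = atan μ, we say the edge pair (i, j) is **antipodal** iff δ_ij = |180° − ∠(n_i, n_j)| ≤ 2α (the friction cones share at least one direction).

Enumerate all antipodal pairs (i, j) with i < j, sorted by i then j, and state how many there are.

α = atan 0.35 = 19.29°;  2α = 38.58°
n_0 = (-0.1194, -0.9929)
n_1 = (+0.8732, -0.4873)
n_2 = (+0.2490, +0.9685)
n_3 = (-0.0259, +0.9997)
n_4 = (-0.4552, +0.8904)
n_5 = (-0.9968, +0.0795)
n_6 = (-0.5472, -0.8370)
  (0,1): δ = 112.31°  ·
  (0,2): δ = 7.57°  ✓
  (0,3): δ = 8.34°  ✓
  (0,4): δ = 33.93°  ✓
  (0,5): δ = 92.30°  ·
  (0,6): δ = 153.68°  ·
  (1,2): δ = 75.26°  ·
  (1,3): δ = 59.35°  ·
  (1,4): δ = 33.76°  ✓
  (1,5): δ = 24.60°  ✓
  (1,6): δ = 85.98°  ·
  (2,3): δ = 164.10°  ·
  (2,4): δ = 138.50°  ·
  (2,5): δ = 80.14°  ·
  (2,6): δ = 18.76°  ✓
  (3,4): δ = 154.41°  ·
  (3,5): δ = 96.04°  ·
  (3,6): δ = 34.66°  ✓
  (4,5): δ = 121.63°  ·
  (4,6): δ = 60.26°  ·
  (5,6): δ = 118.62°  ·
antipodal pairs: 7

count = 7; pairs: (0,2), (0,3), (0,4), (1,4), (1,5), (2,6), (3,6)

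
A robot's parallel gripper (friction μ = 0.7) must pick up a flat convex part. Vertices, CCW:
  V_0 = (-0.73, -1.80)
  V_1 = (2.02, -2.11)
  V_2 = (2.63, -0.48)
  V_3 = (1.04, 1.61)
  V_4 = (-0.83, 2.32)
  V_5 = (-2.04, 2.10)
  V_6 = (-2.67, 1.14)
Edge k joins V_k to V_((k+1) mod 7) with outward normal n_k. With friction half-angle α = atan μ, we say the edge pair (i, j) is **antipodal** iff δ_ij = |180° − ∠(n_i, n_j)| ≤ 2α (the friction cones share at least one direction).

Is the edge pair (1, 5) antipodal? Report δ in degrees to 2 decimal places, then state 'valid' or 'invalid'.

δ = 12.76°, valid

α = atan 0.7 = 34.99°;  2α = 69.98°
edge 1: e_1 = (+0.61, +1.63);  n_1 = (+0.9366, -0.3505)
edge 5: e_5 = (-0.63, -0.96);  n_5 = (-0.8360, +0.5487)
∠(n_1, n_5) = 167.24°
δ = |180° − 167.24°| = 12.76°
12.76° ≤ 2α = 69.98°  →  valid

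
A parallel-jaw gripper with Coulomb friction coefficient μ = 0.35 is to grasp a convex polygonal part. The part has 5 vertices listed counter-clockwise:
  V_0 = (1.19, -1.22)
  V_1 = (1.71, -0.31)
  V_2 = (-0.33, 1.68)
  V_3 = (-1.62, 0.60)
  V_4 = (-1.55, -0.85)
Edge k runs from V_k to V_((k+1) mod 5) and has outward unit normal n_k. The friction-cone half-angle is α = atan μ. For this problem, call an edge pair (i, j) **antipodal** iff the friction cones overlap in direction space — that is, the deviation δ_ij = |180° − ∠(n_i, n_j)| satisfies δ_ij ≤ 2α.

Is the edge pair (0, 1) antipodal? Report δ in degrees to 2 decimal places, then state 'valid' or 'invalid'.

α = atan 0.35 = 19.29°;  2α = 38.58°
edge 0: e_0 = (+0.52, +0.91);  n_0 = (+0.8682, -0.4961)
edge 1: e_1 = (-2.04, +1.99);  n_1 = (+0.6983, +0.7158)
∠(n_0, n_1) = 75.46°
δ = |180° − 75.46°| = 104.54°
104.54° > 2α = 38.58°  →  invalid

δ = 104.54°, invalid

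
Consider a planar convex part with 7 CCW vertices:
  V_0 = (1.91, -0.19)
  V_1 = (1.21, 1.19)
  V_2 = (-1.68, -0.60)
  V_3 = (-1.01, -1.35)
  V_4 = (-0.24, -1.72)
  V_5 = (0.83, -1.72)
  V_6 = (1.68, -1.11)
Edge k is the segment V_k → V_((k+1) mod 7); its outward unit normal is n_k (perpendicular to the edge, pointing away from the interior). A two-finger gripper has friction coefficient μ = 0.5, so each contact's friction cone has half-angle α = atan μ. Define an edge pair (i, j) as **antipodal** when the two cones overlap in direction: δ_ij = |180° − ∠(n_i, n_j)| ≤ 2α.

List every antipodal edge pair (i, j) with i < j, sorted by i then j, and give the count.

α = atan 0.5 = 26.57°;  2α = 53.13°
n_0 = (+0.8918, +0.4524)
n_1 = (-0.5266, +0.8501)
n_2 = (-0.7458, -0.6662)
n_3 = (-0.4331, -0.9013)
n_4 = (+0.0000, -1.0000)
n_5 = (+0.5830, -0.8124)
n_6 = (+0.9701, -0.2425)
  (0,1): δ = 85.12°  ·
  (0,2): δ = 14.88°  ✓
  (0,3): δ = 37.44°  ✓
  (0,4): δ = 63.10°  ·
  (0,5): δ = 98.77°  ·
  (0,6): δ = 139.07°  ·
  (1,2): δ = 80.00°  ·
  (1,3): δ = 57.44°  ·
  (1,4): δ = 31.77°  ✓
  (1,5): δ = 3.89°  ✓
  (1,6): δ = 44.19°  ✓
  (2,3): δ = 157.44°  ·
  (2,4): δ = 131.78°  ·
  (2,5): δ = 96.11°  ·
  (2,6): δ = 55.81°  ·
  (3,4): δ = 154.33°  ·
  (3,5): δ = 118.67°  ·
  (3,6): δ = 78.37°  ·
  (4,5): δ = 144.33°  ·
  (4,6): δ = 104.04°  ·
  (5,6): δ = 139.70°  ·
antipodal pairs: 5

count = 5; pairs: (0,2), (0,3), (1,4), (1,5), (1,6)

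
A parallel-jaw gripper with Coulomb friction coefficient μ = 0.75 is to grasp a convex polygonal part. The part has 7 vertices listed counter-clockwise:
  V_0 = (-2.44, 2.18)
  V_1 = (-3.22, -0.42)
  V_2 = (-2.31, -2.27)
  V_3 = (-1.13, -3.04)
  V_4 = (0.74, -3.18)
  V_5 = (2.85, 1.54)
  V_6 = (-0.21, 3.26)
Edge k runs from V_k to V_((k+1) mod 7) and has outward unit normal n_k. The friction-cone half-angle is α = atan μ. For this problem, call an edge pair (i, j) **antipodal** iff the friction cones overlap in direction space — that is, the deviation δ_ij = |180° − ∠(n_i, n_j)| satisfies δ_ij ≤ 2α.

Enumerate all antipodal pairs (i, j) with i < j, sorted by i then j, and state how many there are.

α = atan 0.75 = 36.87°;  2α = 73.74°
n_0 = (-0.9578, +0.2873)
n_1 = (-0.8973, -0.4414)
n_2 = (-0.5465, -0.8375)
n_3 = (-0.0747, -0.9972)
n_4 = (+0.9129, -0.4081)
n_5 = (+0.4900, +0.8717)
n_6 = (-0.4359, +0.9000)
  (0,1): δ = 137.11°  ·
  (0,2): δ = 106.43°  ·
  (0,3): δ = 77.58°  ·
  (0,4): δ = 7.39°  ✓
  (0,5): δ = 77.36°  ·
  (0,6): δ = 132.54°  ·
  (1,2): δ = 149.32°  ·
  (1,3): δ = 120.47°  ·
  (1,4): δ = 50.28°  ✓
  (1,5): δ = 34.47°  ✓
  (1,6): δ = 89.65°  ·
  (2,3): δ = 151.16°  ·
  (2,4): δ = 80.96°  ·
  (2,5): δ = 3.79°  ✓
  (2,6): δ = 58.97°  ✓
  (3,4): δ = 109.80°  ·
  (3,5): δ = 25.06°  ✓
  (3,6): δ = 30.12°  ✓
  (4,5): δ = 95.25°  ·
  (4,6): δ = 40.07°  ✓
  (5,6): δ = 124.82°  ·
antipodal pairs: 8

count = 8; pairs: (0,4), (1,4), (1,5), (2,5), (2,6), (3,5), (3,6), (4,6)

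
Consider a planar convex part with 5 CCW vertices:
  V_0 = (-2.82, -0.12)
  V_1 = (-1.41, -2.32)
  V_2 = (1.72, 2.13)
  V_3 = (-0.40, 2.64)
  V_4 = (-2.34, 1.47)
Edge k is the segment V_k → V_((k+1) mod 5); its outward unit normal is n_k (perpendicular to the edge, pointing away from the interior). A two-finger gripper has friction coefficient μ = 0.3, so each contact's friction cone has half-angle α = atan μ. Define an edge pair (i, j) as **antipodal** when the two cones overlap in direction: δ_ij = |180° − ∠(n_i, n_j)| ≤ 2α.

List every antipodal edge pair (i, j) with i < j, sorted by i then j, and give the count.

count = 2; pairs: (1,3), (1,4)

α = atan 0.3 = 16.70°;  2α = 33.40°
n_0 = (-0.8419, -0.5396)
n_1 = (+0.8179, -0.5753)
n_2 = (+0.2339, +0.9723)
n_3 = (-0.5164, +0.8563)
n_4 = (-0.9573, +0.2890)
  (0,1): δ = 67.78°  ·
  (0,2): δ = 43.82°  ·
  (0,3): δ = 88.44°  ·
  (0,4): δ = 130.55°  ·
  (1,2): δ = 68.40°  ·
  (1,3): δ = 23.78°  ✓
  (1,4): δ = 18.32°  ✓
  (2,3): δ = 135.38°  ·
  (2,4): δ = 93.27°  ·
  (3,4): δ = 137.89°  ·
antipodal pairs: 2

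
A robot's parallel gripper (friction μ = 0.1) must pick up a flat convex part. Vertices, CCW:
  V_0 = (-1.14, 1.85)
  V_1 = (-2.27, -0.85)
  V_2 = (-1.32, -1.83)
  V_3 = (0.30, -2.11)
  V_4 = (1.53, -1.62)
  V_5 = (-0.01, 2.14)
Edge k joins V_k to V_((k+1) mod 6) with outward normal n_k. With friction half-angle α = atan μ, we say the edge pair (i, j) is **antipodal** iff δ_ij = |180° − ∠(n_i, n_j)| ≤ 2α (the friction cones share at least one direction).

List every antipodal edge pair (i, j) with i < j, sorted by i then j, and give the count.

α = atan 0.1 = 5.71°;  2α = 11.42°
n_0 = (-0.9225, +0.3861)
n_1 = (-0.7180, -0.6960)
n_2 = (-0.1703, -0.9854)
n_3 = (+0.3701, -0.9290)
n_4 = (+0.9254, +0.3790)
n_5 = (-0.2486, +0.9686)
  (0,1): δ = 113.18°  ·
  (0,2): δ = 77.10°  ·
  (0,3): δ = 45.57°  ·
  (0,4): δ = 44.98°  ·
  (0,5): δ = 127.10°  ·
  (1,2): δ = 143.92°  ·
  (1,3): δ = 112.39°  ·
  (1,4): δ = 21.84°  ·
  (1,5): δ = 60.28°  ·
  (2,3): δ = 148.47°  ·
  (2,4): δ = 57.92°  ·
  (2,5): δ = 24.20°  ·
  (3,4): δ = 89.45°  ·
  (3,5): δ = 7.33°  ✓
  (4,5): δ = 97.88°  ·
antipodal pairs: 1

count = 1; pairs: (3,5)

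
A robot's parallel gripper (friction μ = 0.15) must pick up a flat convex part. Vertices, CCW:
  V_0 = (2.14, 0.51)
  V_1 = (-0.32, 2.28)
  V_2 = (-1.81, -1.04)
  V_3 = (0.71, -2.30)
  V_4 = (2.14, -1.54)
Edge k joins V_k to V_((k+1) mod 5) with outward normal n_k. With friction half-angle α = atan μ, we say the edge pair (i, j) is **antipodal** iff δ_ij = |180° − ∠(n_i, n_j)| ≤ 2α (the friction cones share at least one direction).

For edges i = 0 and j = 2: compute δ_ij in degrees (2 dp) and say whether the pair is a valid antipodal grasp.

δ = 9.17°, valid

α = atan 0.15 = 8.53°;  2α = 17.06°
edge 0: e_0 = (-2.46, +1.77);  n_0 = (+0.5840, +0.8117)
edge 2: e_2 = (+2.52, -1.26);  n_2 = (-0.4472, -0.8944)
∠(n_0, n_2) = 170.83°
δ = |180° − 170.83°| = 9.17°
9.17° ≤ 2α = 17.06°  →  valid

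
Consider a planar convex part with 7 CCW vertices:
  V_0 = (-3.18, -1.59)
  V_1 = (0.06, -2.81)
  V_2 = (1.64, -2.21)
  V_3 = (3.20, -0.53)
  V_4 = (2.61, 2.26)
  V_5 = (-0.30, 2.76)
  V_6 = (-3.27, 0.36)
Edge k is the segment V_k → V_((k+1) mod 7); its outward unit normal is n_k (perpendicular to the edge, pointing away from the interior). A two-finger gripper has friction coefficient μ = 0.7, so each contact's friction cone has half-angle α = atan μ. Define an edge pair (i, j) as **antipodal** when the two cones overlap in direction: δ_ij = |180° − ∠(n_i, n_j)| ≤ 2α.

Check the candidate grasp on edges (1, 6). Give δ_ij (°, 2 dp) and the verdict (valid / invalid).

α = atan 0.7 = 34.99°;  2α = 69.98°
edge 1: e_1 = (+1.58, +0.60);  n_1 = (+0.3550, -0.9349)
edge 6: e_6 = (+0.09, -1.95);  n_6 = (-0.9989, -0.0461)
∠(n_1, n_6) = 108.15°
δ = |180° − 108.15°| = 71.85°
71.85° > 2α = 69.98°  →  invalid

δ = 71.85°, invalid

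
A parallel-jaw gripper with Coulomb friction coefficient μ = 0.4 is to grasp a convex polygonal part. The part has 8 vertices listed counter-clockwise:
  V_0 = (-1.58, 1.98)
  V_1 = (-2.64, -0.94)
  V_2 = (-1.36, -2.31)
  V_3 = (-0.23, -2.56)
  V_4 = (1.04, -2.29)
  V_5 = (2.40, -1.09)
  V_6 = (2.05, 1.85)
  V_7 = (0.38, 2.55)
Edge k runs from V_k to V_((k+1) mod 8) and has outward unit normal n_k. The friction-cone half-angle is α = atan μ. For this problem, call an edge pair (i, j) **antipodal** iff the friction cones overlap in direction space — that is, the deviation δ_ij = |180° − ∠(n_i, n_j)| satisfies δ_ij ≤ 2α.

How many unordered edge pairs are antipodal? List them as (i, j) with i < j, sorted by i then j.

α = atan 0.4 = 21.80°;  2α = 43.60°
n_0 = (-0.9400, +0.3412)
n_1 = (-0.7307, -0.6827)
n_2 = (-0.2160, -0.9764)
n_3 = (+0.2080, -0.9781)
n_4 = (+0.6616, -0.7498)
n_5 = (+0.9930, +0.1182)
n_6 = (+0.3866, +0.9223)
n_7 = (-0.2792, +0.9602)
  (0,1): δ = 116.99°  ·
  (0,2): δ = 82.52°  ·
  (0,3): δ = 58.05°  ·
  (0,4): δ = 28.62°  ✓
  (0,5): δ = 26.74°  ✓
  (0,6): δ = 87.21°  ·
  (0,7): δ = 126.17°  ·
  (1,2): δ = 145.53°  ·
  (1,3): δ = 121.05°  ·
  (1,4): δ = 91.63°  ·
  (1,5): δ = 36.27°  ✓
  (1,6): δ = 24.20°  ✓
  (1,7): δ = 63.16°  ·
  (2,3): δ = 155.52°  ·
  (2,4): δ = 126.10°  ·
  (2,5): δ = 70.74°  ·
  (2,6): δ = 10.27°  ✓
  (2,7): δ = 28.69°  ✓
  (3,4): δ = 150.58°  ·
  (3,5): δ = 95.21°  ·
  (3,6): δ = 34.74°  ✓
  (3,7): δ = 4.21°  ✓
  (4,5): δ = 124.63°  ·
  (4,6): δ = 64.17°  ·
  (4,7): δ = 25.21°  ✓
  (5,6): δ = 119.53°  ·
  (5,7): δ = 80.57°  ·
  (6,7): δ = 141.04°  ·
antipodal pairs: 9

count = 9; pairs: (0,4), (0,5), (1,5), (1,6), (2,6), (2,7), (3,6), (3,7), (4,7)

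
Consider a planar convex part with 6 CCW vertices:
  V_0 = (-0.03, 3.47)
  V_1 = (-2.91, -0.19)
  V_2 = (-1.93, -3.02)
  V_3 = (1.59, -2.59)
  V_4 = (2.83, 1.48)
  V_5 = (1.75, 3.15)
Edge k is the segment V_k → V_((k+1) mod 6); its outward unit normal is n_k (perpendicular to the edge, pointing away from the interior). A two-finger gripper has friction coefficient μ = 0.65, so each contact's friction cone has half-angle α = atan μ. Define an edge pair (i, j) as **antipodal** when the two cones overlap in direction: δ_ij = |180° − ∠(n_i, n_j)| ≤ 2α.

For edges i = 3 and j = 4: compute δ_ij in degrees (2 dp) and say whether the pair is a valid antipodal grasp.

δ = 130.16°, invalid

α = atan 0.65 = 33.02°;  2α = 66.05°
edge 3: e_3 = (+1.24, +4.07);  n_3 = (+0.9566, -0.2914)
edge 4: e_4 = (-1.08, +1.67);  n_4 = (+0.8397, +0.5430)
∠(n_3, n_4) = 49.84°
δ = |180° − 49.84°| = 130.16°
130.16° > 2α = 66.05°  →  invalid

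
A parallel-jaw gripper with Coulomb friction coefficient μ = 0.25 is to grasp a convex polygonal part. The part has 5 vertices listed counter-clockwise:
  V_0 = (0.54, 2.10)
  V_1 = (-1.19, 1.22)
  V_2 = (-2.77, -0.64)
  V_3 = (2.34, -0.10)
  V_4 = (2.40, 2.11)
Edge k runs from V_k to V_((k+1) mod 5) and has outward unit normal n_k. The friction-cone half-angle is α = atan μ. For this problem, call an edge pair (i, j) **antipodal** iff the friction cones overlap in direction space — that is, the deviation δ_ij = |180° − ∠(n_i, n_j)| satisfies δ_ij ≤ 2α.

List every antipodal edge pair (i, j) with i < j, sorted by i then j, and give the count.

count = 2; pairs: (0,2), (2,4)

α = atan 0.25 = 14.04°;  2α = 28.07°
n_0 = (-0.4534, +0.8913)
n_1 = (-0.7621, +0.6474)
n_2 = (+0.1051, -0.9945)
n_3 = (+0.9996, -0.0271)
n_4 = (-0.0054, +1.0000)
  (0,1): δ = 157.31°  ·
  (0,2): δ = 20.93°  ✓
  (0,3): δ = 61.48°  ·
  (0,4): δ = 153.35°  ·
  (1,2): δ = 43.62°  ·
  (1,3): δ = 38.79°  ·
  (1,4): δ = 130.65°  ·
  (2,3): δ = 97.59°  ·
  (2,4): δ = 5.72°  ✓
  (3,4): δ = 88.14°  ·
antipodal pairs: 2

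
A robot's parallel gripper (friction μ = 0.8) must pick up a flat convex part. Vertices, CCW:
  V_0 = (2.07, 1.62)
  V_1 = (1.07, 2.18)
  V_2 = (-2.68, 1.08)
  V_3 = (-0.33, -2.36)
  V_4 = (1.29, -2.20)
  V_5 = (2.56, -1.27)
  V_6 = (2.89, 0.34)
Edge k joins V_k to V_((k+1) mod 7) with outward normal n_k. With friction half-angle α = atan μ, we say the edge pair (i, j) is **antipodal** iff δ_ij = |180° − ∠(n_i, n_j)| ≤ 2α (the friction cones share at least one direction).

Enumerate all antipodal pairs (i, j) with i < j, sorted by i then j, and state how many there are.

α = atan 0.8 = 38.66°;  2α = 77.32°
n_0 = (+0.4886, +0.8725)
n_1 = (-0.2815, +0.9596)
n_2 = (-0.8257, -0.5641)
n_3 = (+0.0983, -0.9952)
n_4 = (+0.5908, -0.8068)
n_5 = (+0.9796, -0.2008)
n_6 = (+0.8420, +0.5394)
  (0,1): δ = 134.40°  ·
  (0,2): δ = 26.41°  ✓
  (0,3): δ = 34.89°  ✓
  (0,4): δ = 65.46°  ✓
  (0,5): δ = 107.67°  ·
  (0,6): δ = 151.89°  ·
  (1,2): δ = 72.01°  ✓
  (1,3): δ = 10.71°  ✓
  (1,4): δ = 19.87°  ✓
  (1,5): δ = 62.07°  ✓
  (1,6): δ = 106.30°  ·
  (2,3): δ = 118.70°  ·
  (2,4): δ = 88.12°  ·
  (2,5): δ = 45.92°  ✓
  (2,6): δ = 1.69°  ✓
  (3,4): δ = 149.43°  ·
  (3,5): δ = 107.22°  ·
  (3,6): δ = 63.00°  ✓
  (4,5): δ = 137.80°  ·
  (4,6): δ = 93.57°  ·
  (5,6): δ = 135.77°  ·
antipodal pairs: 10

count = 10; pairs: (0,2), (0,3), (0,4), (1,2), (1,3), (1,4), (1,5), (2,5), (2,6), (3,6)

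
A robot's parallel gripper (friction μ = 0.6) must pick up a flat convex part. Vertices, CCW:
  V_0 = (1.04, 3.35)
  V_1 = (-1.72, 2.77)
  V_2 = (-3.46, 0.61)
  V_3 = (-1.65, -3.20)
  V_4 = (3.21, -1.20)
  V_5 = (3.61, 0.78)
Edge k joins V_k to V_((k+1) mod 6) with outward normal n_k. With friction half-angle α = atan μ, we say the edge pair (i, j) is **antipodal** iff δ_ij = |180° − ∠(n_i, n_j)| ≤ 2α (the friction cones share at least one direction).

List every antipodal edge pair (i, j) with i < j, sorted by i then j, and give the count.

α = atan 0.6 = 30.96°;  2α = 61.93°
n_0 = (-0.2057, +0.9786)
n_1 = (-0.7788, +0.6273)
n_2 = (-0.9033, -0.4291)
n_3 = (+0.3806, -0.9248)
n_4 = (+0.9802, -0.1980)
n_5 = (+0.7071, +0.7071)
  (0,1): δ = 140.72°  ·
  (0,2): δ = 76.46°  ·
  (0,3): δ = 10.50°  ✓
  (0,4): δ = 66.71°  ·
  (0,5): δ = 123.13°  ·
  (1,2): δ = 115.74°  ·
  (1,3): δ = 28.78°  ✓
  (1,4): δ = 27.43°  ✓
  (1,5): δ = 83.85°  ·
  (2,3): δ = 93.04°  ·
  (2,4): δ = 36.83°  ✓
  (2,5): δ = 19.59°  ✓
  (3,4): δ = 123.79°  ·
  (3,5): δ = 67.37°  ·
  (4,5): δ = 123.58°  ·
antipodal pairs: 5

count = 5; pairs: (0,3), (1,3), (1,4), (2,4), (2,5)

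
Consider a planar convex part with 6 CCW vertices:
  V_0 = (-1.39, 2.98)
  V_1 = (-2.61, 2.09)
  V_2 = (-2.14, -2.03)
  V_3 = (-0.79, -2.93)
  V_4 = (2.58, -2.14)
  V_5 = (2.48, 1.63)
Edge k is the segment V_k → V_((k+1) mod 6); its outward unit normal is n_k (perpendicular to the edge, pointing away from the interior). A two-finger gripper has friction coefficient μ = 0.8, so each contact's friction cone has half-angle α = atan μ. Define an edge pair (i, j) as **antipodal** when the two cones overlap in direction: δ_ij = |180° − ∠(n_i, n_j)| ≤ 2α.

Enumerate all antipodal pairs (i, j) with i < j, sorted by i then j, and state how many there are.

count = 8; pairs: (0,2), (0,3), (0,4), (1,4), (1,5), (2,4), (2,5), (3,5)

α = atan 0.8 = 38.66°;  2α = 77.32°
n_0 = (-0.5894, +0.8079)
n_1 = (-0.9936, -0.1133)
n_2 = (-0.5547, -0.8321)
n_3 = (+0.2282, -0.9736)
n_4 = (+0.9996, +0.0265)
n_5 = (+0.3294, +0.9442)
  (0,1): δ = 119.60°  ·
  (0,2): δ = 69.80°  ✓
  (0,3): δ = 22.92°  ✓
  (0,4): δ = 55.41°  ✓
  (0,5): δ = 124.66°  ·
  (1,2): δ = 130.20°  ·
  (1,3): δ = 83.31°  ·
  (1,4): δ = 4.99°  ✓
  (1,5): δ = 64.26°  ✓
  (2,3): δ = 133.12°  ·
  (2,4): δ = 54.79°  ✓
  (2,5): δ = 14.46°  ✓
  (3,4): δ = 101.67°  ·
  (3,5): δ = 32.42°  ✓
  (4,5): δ = 110.75°  ·
antipodal pairs: 8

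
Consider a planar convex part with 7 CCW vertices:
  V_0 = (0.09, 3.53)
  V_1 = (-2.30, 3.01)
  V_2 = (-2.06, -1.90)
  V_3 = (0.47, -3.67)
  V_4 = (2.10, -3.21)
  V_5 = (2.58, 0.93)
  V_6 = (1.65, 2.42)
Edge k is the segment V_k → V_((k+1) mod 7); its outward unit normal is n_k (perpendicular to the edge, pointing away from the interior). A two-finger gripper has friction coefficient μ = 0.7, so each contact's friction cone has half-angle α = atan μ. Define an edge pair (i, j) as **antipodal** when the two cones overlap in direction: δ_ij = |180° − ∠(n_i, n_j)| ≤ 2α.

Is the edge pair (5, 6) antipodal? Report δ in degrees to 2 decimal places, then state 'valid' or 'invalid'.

δ = 157.40°, invalid

α = atan 0.7 = 34.99°;  2α = 69.98°
edge 5: e_5 = (-0.93, +1.49);  n_5 = (+0.8483, +0.5295)
edge 6: e_6 = (-1.56, +1.11);  n_6 = (+0.5798, +0.8148)
∠(n_5, n_6) = 22.60°
δ = |180° − 22.60°| = 157.40°
157.40° > 2α = 69.98°  →  invalid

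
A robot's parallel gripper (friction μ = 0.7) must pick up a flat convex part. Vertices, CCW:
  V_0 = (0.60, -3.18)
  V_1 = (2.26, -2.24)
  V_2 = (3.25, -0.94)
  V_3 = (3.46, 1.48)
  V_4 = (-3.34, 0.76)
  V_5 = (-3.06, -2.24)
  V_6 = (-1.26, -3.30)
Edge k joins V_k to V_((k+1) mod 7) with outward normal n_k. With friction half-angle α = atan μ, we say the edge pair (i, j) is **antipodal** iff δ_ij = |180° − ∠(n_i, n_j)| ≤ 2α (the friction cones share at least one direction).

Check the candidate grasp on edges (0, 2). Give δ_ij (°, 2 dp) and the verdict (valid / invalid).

δ = 124.48°, invalid

α = atan 0.7 = 34.99°;  2α = 69.98°
edge 0: e_0 = (+1.66, +0.94);  n_0 = (+0.4927, -0.8702)
edge 2: e_2 = (+0.21, +2.42);  n_2 = (+0.9963, -0.0865)
∠(n_0, n_2) = 55.52°
δ = |180° − 55.52°| = 124.48°
124.48° > 2α = 69.98°  →  invalid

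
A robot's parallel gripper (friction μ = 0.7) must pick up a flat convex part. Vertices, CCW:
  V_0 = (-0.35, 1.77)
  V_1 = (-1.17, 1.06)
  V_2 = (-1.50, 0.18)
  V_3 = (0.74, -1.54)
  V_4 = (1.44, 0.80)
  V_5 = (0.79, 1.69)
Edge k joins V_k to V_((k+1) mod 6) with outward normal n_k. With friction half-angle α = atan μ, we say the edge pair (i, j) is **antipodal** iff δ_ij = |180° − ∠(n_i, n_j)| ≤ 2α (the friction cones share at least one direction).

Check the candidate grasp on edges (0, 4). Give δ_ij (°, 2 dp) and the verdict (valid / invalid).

α = atan 0.7 = 34.99°;  2α = 69.98°
edge 0: e_0 = (-0.82, -0.71);  n_0 = (-0.6546, +0.7560)
edge 4: e_4 = (-0.65, +0.89);  n_4 = (+0.8076, +0.5898)
∠(n_0, n_4) = 94.75°
δ = |180° − 94.75°| = 85.25°
85.25° > 2α = 69.98°  →  invalid

δ = 85.25°, invalid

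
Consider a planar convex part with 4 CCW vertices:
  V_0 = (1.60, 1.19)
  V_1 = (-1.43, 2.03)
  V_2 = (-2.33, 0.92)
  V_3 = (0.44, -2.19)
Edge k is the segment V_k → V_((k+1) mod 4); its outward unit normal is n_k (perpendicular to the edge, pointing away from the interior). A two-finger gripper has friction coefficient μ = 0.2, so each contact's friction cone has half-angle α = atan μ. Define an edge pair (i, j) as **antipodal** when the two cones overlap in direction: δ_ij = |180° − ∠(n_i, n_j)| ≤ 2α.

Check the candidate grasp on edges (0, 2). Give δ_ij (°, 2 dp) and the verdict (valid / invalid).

α = atan 0.2 = 11.31°;  2α = 22.62°
edge 0: e_0 = (-3.03, +0.84);  n_0 = (+0.2672, +0.9637)
edge 2: e_2 = (+2.77, -3.11);  n_2 = (-0.7467, -0.6651)
∠(n_0, n_2) = 147.19°
δ = |180° − 147.19°| = 32.81°
32.81° > 2α = 22.62°  →  invalid

δ = 32.81°, invalid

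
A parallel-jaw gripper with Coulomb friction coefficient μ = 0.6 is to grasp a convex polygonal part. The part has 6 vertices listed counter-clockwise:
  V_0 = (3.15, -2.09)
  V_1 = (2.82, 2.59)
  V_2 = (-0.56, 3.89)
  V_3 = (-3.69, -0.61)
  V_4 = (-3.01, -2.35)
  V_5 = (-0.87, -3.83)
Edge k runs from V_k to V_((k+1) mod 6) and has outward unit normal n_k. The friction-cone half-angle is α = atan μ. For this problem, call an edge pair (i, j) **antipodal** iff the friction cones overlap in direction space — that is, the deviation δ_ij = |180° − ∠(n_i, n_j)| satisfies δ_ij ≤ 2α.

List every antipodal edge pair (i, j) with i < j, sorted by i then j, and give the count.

α = atan 0.6 = 30.96°;  2α = 61.93°
n_0 = (+0.9975, +0.0703)
n_1 = (+0.3590, +0.9333)
n_2 = (-0.8209, +0.5710)
n_3 = (-0.9314, -0.3640)
n_4 = (-0.5688, -0.8225)
n_5 = (+0.3972, -0.9177)
  (0,1): δ = 115.07°  ·
  (0,2): δ = 38.85°  ✓
  (0,3): δ = 17.31°  ✓
  (0,4): δ = 51.30°  ✓
  (0,5): δ = 109.37°  ·
  (1,2): δ = 103.78°  ·
  (1,3): δ = 47.62°  ✓
  (1,4): δ = 13.63°  ✓
  (1,5): δ = 44.44°  ✓
  (2,3): δ = 123.83°  ·
  (2,4): δ = 89.85°  ·
  (2,5): δ = 31.77°  ✓
  (3,4): δ = 146.01°  ·
  (3,5): δ = 87.94°  ·
  (4,5): δ = 121.93°  ·
antipodal pairs: 7

count = 7; pairs: (0,2), (0,3), (0,4), (1,3), (1,4), (1,5), (2,5)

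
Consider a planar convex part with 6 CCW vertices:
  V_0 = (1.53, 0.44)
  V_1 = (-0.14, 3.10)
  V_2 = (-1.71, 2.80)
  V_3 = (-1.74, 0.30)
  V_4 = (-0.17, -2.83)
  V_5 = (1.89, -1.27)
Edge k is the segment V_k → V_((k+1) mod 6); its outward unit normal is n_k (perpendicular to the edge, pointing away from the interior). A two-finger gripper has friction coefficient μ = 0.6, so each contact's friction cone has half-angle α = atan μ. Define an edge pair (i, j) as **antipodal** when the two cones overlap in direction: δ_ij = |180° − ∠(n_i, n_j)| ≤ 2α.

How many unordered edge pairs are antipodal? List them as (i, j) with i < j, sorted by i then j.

count = 6; pairs: (0,2), (0,3), (1,4), (2,4), (2,5), (3,5)

α = atan 0.6 = 30.96°;  2α = 61.93°
n_0 = (+0.8469, +0.5317)
n_1 = (-0.1877, +0.9822)
n_2 = (-0.9999, +0.0120)
n_3 = (-0.8939, -0.4484)
n_4 = (+0.6037, -0.7972)
n_5 = (+0.9785, +0.2060)
  (0,1): δ = 111.30°  ·
  (0,2): δ = 32.81°  ✓
  (0,3): δ = 5.48°  ✓
  (0,4): δ = 95.01°  ·
  (0,5): δ = 159.77°  ·
  (1,2): δ = 101.51°  ·
  (1,3): δ = 74.18°  ·
  (1,4): δ = 26.32°  ✓
  (1,5): δ = 91.07°  ·
  (2,3): δ = 152.67°  ·
  (2,4): δ = 52.18°  ✓
  (2,5): δ = 12.58°  ✓
  (3,4): δ = 79.50°  ·
  (3,5): δ = 14.75°  ✓
  (4,5): δ = 115.25°  ·
antipodal pairs: 6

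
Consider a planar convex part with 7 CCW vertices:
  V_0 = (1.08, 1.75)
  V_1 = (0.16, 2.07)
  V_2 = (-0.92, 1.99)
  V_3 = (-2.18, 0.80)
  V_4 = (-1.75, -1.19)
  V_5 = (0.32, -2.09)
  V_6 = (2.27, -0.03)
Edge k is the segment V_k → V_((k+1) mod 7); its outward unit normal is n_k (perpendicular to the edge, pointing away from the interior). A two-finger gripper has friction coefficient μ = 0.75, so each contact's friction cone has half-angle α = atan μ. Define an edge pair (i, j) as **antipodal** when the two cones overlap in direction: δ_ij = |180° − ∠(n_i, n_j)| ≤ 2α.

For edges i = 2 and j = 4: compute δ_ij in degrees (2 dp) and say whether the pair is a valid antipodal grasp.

δ = 66.86°, valid

α = atan 0.75 = 36.87°;  2α = 73.74°
edge 2: e_2 = (-1.26, -1.19);  n_2 = (-0.6866, +0.7270)
edge 4: e_4 = (+2.07, -0.90);  n_4 = (-0.3987, -0.9171)
∠(n_2, n_4) = 113.14°
δ = |180° − 113.14°| = 66.86°
66.86° ≤ 2α = 73.74°  →  valid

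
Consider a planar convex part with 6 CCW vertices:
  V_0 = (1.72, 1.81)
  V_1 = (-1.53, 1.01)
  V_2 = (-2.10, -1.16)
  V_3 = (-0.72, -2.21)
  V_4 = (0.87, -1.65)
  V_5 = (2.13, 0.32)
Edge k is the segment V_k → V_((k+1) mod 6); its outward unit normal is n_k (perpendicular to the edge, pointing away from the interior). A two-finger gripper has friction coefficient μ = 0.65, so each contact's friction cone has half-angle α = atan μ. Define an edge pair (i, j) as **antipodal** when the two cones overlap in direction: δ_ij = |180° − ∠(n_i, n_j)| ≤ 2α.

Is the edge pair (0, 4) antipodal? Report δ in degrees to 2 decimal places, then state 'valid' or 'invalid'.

α = atan 0.65 = 33.02°;  2α = 66.05°
edge 0: e_0 = (-3.25, -0.80);  n_0 = (-0.2390, +0.9710)
edge 4: e_4 = (+1.26, +1.97);  n_4 = (+0.8424, -0.5388)
∠(n_0, n_4) = 136.43°
δ = |180° − 136.43°| = 43.57°
43.57° ≤ 2α = 66.05°  →  valid

δ = 43.57°, valid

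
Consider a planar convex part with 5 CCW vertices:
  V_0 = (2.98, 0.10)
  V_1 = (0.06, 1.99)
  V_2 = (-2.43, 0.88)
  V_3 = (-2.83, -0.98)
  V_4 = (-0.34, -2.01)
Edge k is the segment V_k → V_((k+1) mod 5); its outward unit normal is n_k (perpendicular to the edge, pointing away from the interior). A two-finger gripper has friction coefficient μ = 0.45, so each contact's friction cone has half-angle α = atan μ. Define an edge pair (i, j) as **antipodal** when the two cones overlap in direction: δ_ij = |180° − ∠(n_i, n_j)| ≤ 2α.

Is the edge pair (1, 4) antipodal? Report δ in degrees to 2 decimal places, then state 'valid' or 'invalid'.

α = atan 0.45 = 24.23°;  2α = 48.46°
edge 1: e_1 = (-2.49, -1.11);  n_1 = (-0.4072, +0.9134)
edge 4: e_4 = (+3.32, +2.11);  n_4 = (+0.5364, -0.8440)
∠(n_1, n_4) = 171.59°
δ = |180° − 171.59°| = 8.41°
8.41° ≤ 2α = 48.46°  →  valid

δ = 8.41°, valid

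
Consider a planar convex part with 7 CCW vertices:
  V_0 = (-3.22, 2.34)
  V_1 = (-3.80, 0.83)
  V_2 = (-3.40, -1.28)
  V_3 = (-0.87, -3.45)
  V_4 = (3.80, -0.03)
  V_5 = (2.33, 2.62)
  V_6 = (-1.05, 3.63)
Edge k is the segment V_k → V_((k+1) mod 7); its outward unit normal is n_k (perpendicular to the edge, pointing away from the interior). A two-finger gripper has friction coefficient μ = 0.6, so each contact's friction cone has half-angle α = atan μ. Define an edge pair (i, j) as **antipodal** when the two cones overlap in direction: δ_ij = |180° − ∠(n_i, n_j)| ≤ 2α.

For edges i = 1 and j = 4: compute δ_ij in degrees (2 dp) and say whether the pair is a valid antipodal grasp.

α = atan 0.6 = 30.96°;  2α = 61.93°
edge 1: e_1 = (+0.40, -2.11);  n_1 = (-0.9825, -0.1863)
edge 4: e_4 = (-1.47, +2.65);  n_4 = (+0.8745, +0.4851)
∠(n_1, n_4) = 161.72°
δ = |180° − 161.72°| = 18.28°
18.28° ≤ 2α = 61.93°  →  valid

δ = 18.28°, valid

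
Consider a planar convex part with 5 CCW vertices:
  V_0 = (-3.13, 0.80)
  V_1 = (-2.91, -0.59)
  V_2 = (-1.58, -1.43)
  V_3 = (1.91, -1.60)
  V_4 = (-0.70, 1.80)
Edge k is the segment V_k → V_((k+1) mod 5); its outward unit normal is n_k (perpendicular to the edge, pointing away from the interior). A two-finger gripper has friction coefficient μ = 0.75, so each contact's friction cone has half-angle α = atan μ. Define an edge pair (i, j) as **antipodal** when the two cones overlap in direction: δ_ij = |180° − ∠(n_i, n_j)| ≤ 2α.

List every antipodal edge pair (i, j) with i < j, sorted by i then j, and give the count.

α = atan 0.75 = 36.87°;  2α = 73.74°
n_0 = (-0.9877, -0.1563)
n_1 = (-0.5340, -0.8455)
n_2 = (-0.0487, -0.9988)
n_3 = (+0.7932, +0.6089)
n_4 = (-0.3806, +0.9248)
  (0,1): δ = 131.27°  ·
  (0,2): δ = 101.78°  ·
  (0,3): δ = 28.52°  ✓
  (0,4): δ = 103.37°  ·
  (1,2): δ = 150.51°  ·
  (1,3): δ = 20.21°  ✓
  (1,4): δ = 54.64°  ✓
  (2,3): δ = 49.70°  ✓
  (2,4): δ = 25.16°  ✓
  (3,4): δ = 105.14°  ·
antipodal pairs: 5

count = 5; pairs: (0,3), (1,3), (1,4), (2,3), (2,4)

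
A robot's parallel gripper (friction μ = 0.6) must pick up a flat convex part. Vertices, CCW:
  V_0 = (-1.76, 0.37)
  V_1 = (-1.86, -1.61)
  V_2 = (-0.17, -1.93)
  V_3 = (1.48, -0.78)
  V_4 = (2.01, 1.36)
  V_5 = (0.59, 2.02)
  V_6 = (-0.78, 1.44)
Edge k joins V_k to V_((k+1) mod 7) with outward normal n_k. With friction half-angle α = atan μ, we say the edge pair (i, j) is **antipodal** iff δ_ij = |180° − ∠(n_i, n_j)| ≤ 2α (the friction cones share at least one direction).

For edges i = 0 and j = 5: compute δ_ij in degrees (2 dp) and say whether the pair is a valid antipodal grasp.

δ = 115.84°, invalid

α = atan 0.6 = 30.96°;  2α = 61.93°
edge 0: e_0 = (-0.10, -1.98);  n_0 = (-0.9987, +0.0504)
edge 5: e_5 = (-1.37, -0.58);  n_5 = (-0.3899, +0.9209)
∠(n_0, n_5) = 64.16°
δ = |180° − 64.16°| = 115.84°
115.84° > 2α = 61.93°  →  invalid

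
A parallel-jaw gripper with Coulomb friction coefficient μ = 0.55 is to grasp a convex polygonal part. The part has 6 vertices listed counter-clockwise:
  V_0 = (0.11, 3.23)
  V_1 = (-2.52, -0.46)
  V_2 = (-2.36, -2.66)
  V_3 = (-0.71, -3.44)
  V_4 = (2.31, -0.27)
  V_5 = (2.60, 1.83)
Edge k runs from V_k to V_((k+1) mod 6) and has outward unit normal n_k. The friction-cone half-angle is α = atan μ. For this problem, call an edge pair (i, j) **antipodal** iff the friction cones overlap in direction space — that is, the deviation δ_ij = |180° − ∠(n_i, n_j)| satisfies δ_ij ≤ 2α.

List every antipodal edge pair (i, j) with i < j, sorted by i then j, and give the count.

count = 6; pairs: (0,3), (0,4), (1,3), (1,4), (1,5), (2,5)

α = atan 0.55 = 28.81°;  2α = 57.62°
n_0 = (-0.8143, +0.5804)
n_1 = (-0.9974, -0.0725)
n_2 = (-0.4274, -0.9041)
n_3 = (+0.7240, -0.6898)
n_4 = (+0.9906, -0.1368)
n_5 = (+0.4901, +0.8717)
  (0,1): δ = 140.36°  ·
  (0,2): δ = 79.82°  ·
  (0,3): δ = 8.13°  ✓
  (0,4): δ = 27.62°  ✓
  (0,5): δ = 96.13°  ·
  (1,2): δ = 119.46°  ·
  (1,3): δ = 47.77°  ✓
  (1,4): δ = 12.02°  ✓
  (1,5): δ = 56.49°  ✓
  (2,3): δ = 108.31°  ·
  (2,4): δ = 72.56°  ·
  (2,5): δ = 4.05°  ✓
  (3,4): δ = 144.25°  ·
  (3,5): δ = 75.73°  ·
  (4,5): δ = 111.48°  ·
antipodal pairs: 6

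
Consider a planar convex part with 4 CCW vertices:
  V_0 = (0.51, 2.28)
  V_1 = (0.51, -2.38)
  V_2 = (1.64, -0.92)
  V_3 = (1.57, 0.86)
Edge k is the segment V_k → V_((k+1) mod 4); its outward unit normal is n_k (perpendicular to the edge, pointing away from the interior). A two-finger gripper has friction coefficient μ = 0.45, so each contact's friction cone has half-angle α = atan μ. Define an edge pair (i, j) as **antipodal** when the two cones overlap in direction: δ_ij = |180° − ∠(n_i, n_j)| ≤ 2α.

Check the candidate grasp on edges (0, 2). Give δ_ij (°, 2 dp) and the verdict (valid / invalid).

δ = 2.25°, valid

α = atan 0.45 = 24.23°;  2α = 48.46°
edge 0: e_0 = (+0.00, -4.66);  n_0 = (-1.0000, -0.0000)
edge 2: e_2 = (-0.07, +1.78);  n_2 = (+0.9992, +0.0393)
∠(n_0, n_2) = 177.75°
δ = |180° − 177.75°| = 2.25°
2.25° ≤ 2α = 48.46°  →  valid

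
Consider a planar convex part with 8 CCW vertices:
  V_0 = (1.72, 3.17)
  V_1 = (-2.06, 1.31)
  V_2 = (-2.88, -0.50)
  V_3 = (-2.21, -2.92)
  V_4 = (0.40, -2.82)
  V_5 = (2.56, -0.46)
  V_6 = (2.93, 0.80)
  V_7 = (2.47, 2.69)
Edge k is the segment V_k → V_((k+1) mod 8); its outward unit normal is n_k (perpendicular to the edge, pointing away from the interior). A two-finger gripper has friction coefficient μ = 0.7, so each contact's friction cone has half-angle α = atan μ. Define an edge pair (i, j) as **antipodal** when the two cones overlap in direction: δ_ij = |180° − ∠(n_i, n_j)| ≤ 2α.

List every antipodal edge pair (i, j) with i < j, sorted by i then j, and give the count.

α = atan 0.7 = 34.99°;  2α = 69.98°
n_0 = (-0.4415, +0.8973)
n_1 = (-0.9109, +0.4127)
n_2 = (-0.9637, -0.2668)
n_3 = (+0.0383, -0.9993)
n_4 = (+0.7377, -0.6752)
n_5 = (+0.9595, -0.2818)
n_6 = (+0.9716, +0.2365)
n_7 = (+0.5391, +0.8423)
  (0,1): δ = 140.57°  ·
  (0,2): δ = 100.72°  ·
  (0,3): δ = 24.01°  ✓
  (0,4): δ = 21.33°  ✓
  (0,5): δ = 47.43°  ✓
  (0,6): δ = 77.48°  ·
  (0,7): δ = 121.18°  ·
  (1,2): δ = 140.15°  ·
  (1,3): δ = 63.43°  ✓
  (1,4): δ = 18.09°  ✓
  (1,5): δ = 8.01°  ✓
  (1,6): δ = 38.05°  ✓
  (1,7): δ = 81.75°  ·
  (2,3): δ = 103.28°  ·
  (2,4): δ = 57.94°  ✓
  (2,5): δ = 31.84°  ✓
  (2,6): δ = 1.80°  ✓
  (2,7): δ = 41.91°  ✓
  (3,4): δ = 134.66°  ·
  (3,5): δ = 108.56°  ·
  (3,6): δ = 78.52°  ·
  (3,7): δ = 34.81°  ✓
  (4,5): δ = 153.90°  ·
  (4,6): δ = 123.85°  ·
  (4,7): δ = 80.15°  ·
  (5,6): δ = 149.96°  ·
  (5,7): δ = 106.25°  ·
  (6,7): δ = 136.30°  ·
antipodal pairs: 12

count = 12; pairs: (0,3), (0,4), (0,5), (1,3), (1,4), (1,5), (1,6), (2,4), (2,5), (2,6), (2,7), (3,7)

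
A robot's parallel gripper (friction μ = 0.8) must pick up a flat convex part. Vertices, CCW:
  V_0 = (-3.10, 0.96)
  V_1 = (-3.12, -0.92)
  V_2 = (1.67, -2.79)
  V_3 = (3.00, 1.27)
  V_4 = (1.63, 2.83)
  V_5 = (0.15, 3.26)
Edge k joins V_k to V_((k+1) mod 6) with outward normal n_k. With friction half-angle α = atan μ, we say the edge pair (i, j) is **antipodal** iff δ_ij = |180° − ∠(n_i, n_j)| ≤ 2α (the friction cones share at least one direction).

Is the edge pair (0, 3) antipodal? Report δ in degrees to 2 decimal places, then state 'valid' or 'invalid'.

α = atan 0.8 = 38.66°;  2α = 77.32°
edge 0: e_0 = (-0.02, -1.88);  n_0 = (-0.9999, +0.0106)
edge 3: e_3 = (-1.37, +1.56);  n_3 = (+0.7514, +0.6599)
∠(n_0, n_3) = 138.10°
δ = |180° − 138.10°| = 41.90°
41.90° ≤ 2α = 77.32°  →  valid

δ = 41.90°, valid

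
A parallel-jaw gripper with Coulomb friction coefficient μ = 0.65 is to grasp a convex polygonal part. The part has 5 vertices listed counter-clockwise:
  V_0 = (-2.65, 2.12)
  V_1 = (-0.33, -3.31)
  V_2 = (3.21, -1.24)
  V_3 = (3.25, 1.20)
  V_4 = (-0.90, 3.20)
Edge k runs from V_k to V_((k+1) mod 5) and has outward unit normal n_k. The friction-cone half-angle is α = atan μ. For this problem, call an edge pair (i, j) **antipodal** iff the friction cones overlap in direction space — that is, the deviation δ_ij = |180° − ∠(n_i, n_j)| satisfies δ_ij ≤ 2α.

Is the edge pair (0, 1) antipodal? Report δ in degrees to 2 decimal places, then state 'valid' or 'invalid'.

α = atan 0.65 = 33.02°;  2α = 66.05°
edge 0: e_0 = (+2.32, -5.43);  n_0 = (-0.9196, -0.3929)
edge 1: e_1 = (+3.54, +2.07);  n_1 = (+0.5048, -0.8632)
∠(n_0, n_1) = 97.18°
δ = |180° − 97.18°| = 82.82°
82.82° > 2α = 66.05°  →  invalid

δ = 82.82°, invalid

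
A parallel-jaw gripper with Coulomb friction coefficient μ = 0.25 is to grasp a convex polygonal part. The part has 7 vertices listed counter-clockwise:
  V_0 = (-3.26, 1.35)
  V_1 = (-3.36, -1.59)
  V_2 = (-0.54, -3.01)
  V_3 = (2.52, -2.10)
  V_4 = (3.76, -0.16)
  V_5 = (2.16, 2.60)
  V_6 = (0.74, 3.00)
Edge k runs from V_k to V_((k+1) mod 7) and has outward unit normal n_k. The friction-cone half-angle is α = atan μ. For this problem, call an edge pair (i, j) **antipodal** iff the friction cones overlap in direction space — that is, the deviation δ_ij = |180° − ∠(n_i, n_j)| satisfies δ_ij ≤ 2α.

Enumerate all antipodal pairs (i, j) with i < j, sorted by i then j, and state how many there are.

α = atan 0.25 = 14.04°;  2α = 28.07°
n_0 = (-0.9994, +0.0340)
n_1 = (-0.4497, -0.8932)
n_2 = (+0.2850, -0.9585)
n_3 = (+0.8426, -0.5386)
n_4 = (+0.8651, +0.5015)
n_5 = (+0.2711, +0.9625)
n_6 = (-0.3813, +0.9244)
  (0,1): δ = 114.78°  ·
  (0,2): δ = 71.49°  ·
  (0,3): δ = 30.64°  ·
  (0,4): δ = 32.05°  ·
  (0,5): δ = 76.22°  ·
  (0,6): δ = 114.36°  ·
  (1,2): δ = 136.71°  ·
  (1,3): δ = 95.86°  ·
  (1,4): δ = 33.17°  ·
  (1,5): δ = 11.00°  ✓
  (1,6): δ = 49.14°  ·
  (2,3): δ = 139.15°  ·
  (2,4): δ = 76.46°  ·
  (2,5): δ = 32.29°  ·
  (2,6): δ = 5.85°  ✓
  (3,4): δ = 117.31°  ·
  (3,5): δ = 73.15°  ·
  (3,6): δ = 35.00°  ·
  (4,5): δ = 135.83°  ·
  (4,6): δ = 97.69°  ·
  (5,6): δ = 141.85°  ·
antipodal pairs: 2

count = 2; pairs: (1,5), (2,6)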